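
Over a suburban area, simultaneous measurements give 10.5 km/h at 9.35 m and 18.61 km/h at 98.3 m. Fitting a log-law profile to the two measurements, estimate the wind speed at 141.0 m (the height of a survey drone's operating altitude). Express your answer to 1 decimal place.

Log law: V ∝ ln(z/z₀). From the pair, with r = V₁/V₂ = 0.56421,
ln z₀ = (ln z₁ − r·ln z₂)/(1 − r) = (2.2354 − 0.56421×4.5880)/0.43579 = -0.8106 → z₀ = 0.4446 m
V₃ = V₁ · ln(z₃/z₀)/ln(z₁/z₀) = 10.5 × 5.7594/3.0460 = 19.8535 km/h

19.9 km/h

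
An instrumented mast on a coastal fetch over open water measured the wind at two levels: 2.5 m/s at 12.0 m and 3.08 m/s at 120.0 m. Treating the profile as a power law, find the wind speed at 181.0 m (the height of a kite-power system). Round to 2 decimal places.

3.20 m/s

First find α: α = ln(V₂/V₁)/ln(z₂/z₁) = ln(3.08/2.5)/ln(120.0/12.0) = 0.20864/2.30259 = 0.0906
Extrapolate from 120.0 m to 181.0 m: V₃ = 3.08 × (181.0/120.0)^0.0906 = 3.08 × 1.0379 = 3.1969 m/s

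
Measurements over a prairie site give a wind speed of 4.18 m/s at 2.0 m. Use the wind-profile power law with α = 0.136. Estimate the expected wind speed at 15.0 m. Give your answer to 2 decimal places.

5.50 m/s

Power-law profile: V₂ = V₁ · (z₂/z₁)^α
V₂ = 4.18 × (15.0/2.0)^0.136 = 4.18 × (7.5000)^0.136
    = 4.18 × 1.3153 = 5.4977 m/s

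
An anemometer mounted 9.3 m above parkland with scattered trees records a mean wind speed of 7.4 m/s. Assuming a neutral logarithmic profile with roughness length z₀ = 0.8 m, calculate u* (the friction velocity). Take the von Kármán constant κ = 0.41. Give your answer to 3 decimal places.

u* ≈ 1.237 m/s

Log law: V(z) = (u*/κ) · ln(z/z₀) ⇒ u* = κ · V / ln(z/z₀)
u* = 0.41 × 7.4 / ln(9.3/0.8) = 0.41 × 7.4 / 2.4532
   = 3.0340 / 2.4532 = 1.2368 m/s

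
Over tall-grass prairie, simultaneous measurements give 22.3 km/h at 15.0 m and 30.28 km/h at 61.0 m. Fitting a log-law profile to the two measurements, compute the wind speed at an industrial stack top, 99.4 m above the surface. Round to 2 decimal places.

Log law: V ∝ ln(z/z₀). From the pair, with r = V₁/V₂ = 0.73646,
ln z₀ = (ln z₁ − r·ln z₂)/(1 − r) = (2.7081 − 0.73646×4.1109)/0.26354 = -1.2121 → z₀ = 0.2976 m
V₃ = V₁ · ln(z₃/z₀)/ln(z₁/z₀) = 22.3 × 5.8113/3.9202 = 33.0576 km/h

33.06 km/h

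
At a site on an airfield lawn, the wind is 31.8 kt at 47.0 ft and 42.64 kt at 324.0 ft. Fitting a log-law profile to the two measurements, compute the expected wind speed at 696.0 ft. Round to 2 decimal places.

Log law: V ∝ ln(z/z₀). From the pair, with r = V₁/V₂ = 0.74578,
ln z₀ = (ln z₁ − r·ln z₂)/(1 − r) = (3.8501 − 0.74578×5.7807)/0.25422 = -1.8134 → z₀ = 0.1631 ft
V₃ = V₁ · ln(z₃/z₀)/ln(z₁/z₀) = 31.8 × 8.3588/5.6636 = 46.9331 kt

46.93 kt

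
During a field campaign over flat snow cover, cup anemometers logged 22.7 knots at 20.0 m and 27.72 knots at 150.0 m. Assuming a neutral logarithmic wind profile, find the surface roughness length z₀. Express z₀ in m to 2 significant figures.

z₀ ≈ 0.0022 m

Log law: V(z) ∝ ln(z/z₀). With r = V₁/V₂ = 22.7/27.72 = 0.81890,
r · ln(z₂/z₀) = ln(z₁/z₀) ⇒ ln z₀ = (ln z₁ − r·ln z₂)/(1 − r)
ln z₀ = (2.99573 − 0.81890×5.01064) / 0.18110 = -6.1155
z₀ = exp(-6.1155) = 0.002208 m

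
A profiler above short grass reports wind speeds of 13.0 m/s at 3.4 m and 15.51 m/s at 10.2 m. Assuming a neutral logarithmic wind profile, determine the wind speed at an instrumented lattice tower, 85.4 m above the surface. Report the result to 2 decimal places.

Log law: V ∝ ln(z/z₀). From the pair, with r = V₁/V₂ = 0.83817,
ln z₀ = (ln z₁ − r·ln z₂)/(1 − r) = (1.2238 − 0.83817×2.3224)/0.16183 = -4.4662 → z₀ = 0.01149 m
V₃ = V₁ · ln(z₃/z₀)/ln(z₁/z₀) = 13.0 × 8.9136/5.6900 = 20.3649 m/s

20.36 m/s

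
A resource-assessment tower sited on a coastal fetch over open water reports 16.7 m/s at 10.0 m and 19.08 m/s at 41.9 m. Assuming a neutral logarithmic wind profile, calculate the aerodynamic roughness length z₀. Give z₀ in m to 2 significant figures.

Log law: V(z) ∝ ln(z/z₀). With r = V₁/V₂ = 16.7/19.08 = 0.87526,
r · ln(z₂/z₀) = ln(z₁/z₀) ⇒ ln z₀ = (ln z₁ − r·ln z₂)/(1 − r)
ln z₀ = (2.30259 − 0.87526×3.73529) / 0.12474 = -7.7504
z₀ = exp(-7.7504) = 0.0004306 m

z₀ ≈ 0.00043 m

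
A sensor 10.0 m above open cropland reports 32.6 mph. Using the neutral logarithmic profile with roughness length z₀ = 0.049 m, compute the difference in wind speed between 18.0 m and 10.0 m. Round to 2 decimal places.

Log law: V₂ = V₁ · ln(z₂/z₀)/ln(z₁/z₀) = 32.6 × 5.9063/5.3185 = 36.2029 mph
ΔV = 36.2029 − 32.6 = 3.6029 mph

3.60 mph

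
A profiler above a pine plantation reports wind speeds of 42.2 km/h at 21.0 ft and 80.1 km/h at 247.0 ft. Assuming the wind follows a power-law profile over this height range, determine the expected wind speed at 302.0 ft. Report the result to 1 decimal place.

First find α: α = ln(V₂/V₁)/ln(z₂/z₁) = ln(80.1/42.2)/ln(247.0/21.0) = 0.64086/2.46487 = 0.2600
Extrapolate from 247.0 ft to 302.0 ft: V₃ = 80.1 × (302.0/247.0)^0.2600 = 80.1 × 1.0537 = 84.3981 km/h

84.4 km/h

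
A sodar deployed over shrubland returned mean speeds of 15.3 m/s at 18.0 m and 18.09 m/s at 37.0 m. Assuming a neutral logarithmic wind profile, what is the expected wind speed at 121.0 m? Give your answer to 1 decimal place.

22.7 m/s

Log law: V ∝ ln(z/z₀). From the pair, with r = V₁/V₂ = 0.84577,
ln z₀ = (ln z₁ − r·ln z₂)/(1 − r) = (2.8904 − 0.84577×3.6109)/0.15423 = -1.0610 → z₀ = 0.3461 m
V₃ = V₁ · ln(z₃/z₀)/ln(z₁/z₀) = 15.3 × 5.8568/3.9514 = 22.6779 m/s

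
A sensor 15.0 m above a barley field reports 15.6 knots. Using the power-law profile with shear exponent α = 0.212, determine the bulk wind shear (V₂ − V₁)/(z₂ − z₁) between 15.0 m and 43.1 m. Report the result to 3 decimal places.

Power law: V₂ = V₁ · (z₂/z₁)^α = 15.6 × (2.8733)^0.212 = 19.5120 knots
ΔV/Δz = (19.5120 − 15.6)/(43.1 − 15.0) = 3.9120/28.1000 = 0.13922 knots/m

0.139 knots/m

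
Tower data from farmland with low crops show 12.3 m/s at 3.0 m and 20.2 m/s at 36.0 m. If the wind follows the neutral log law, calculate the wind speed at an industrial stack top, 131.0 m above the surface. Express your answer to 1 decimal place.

Log law: V ∝ ln(z/z₀). From the pair, with r = V₁/V₂ = 0.60891,
ln z₀ = (ln z₁ − r·ln z₂)/(1 − r) = (1.0986 − 0.60891×3.5835)/0.39109 = -2.7703 → z₀ = 0.06264 m
V₃ = V₁ · ln(z₃/z₀)/ln(z₁/z₀) = 12.3 × 7.6455/3.8689 = 24.3065 m/s

24.3 m/s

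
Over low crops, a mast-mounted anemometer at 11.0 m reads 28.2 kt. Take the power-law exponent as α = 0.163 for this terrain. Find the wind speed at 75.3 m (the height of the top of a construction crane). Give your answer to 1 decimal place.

38.6 kt

Power-law profile: V₂ = V₁ · (z₂/z₁)^α
V₂ = 28.2 × (75.3/11.0)^0.163 = 28.2 × (6.8455)^0.163
    = 28.2 × 1.3683 = 38.5851 kt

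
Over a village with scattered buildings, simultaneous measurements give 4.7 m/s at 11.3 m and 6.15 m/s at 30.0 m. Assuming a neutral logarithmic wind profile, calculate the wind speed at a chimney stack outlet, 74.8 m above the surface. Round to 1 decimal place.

7.5 m/s

Log law: V ∝ ln(z/z₀). From the pair, with r = V₁/V₂ = 0.76423,
ln z₀ = (ln z₁ − r·ln z₂)/(1 − r) = (2.4248 − 0.76423×3.4012)/0.23577 = -0.7401 → z₀ = 0.4771 m
V₃ = V₁ · ln(z₃/z₀)/ln(z₁/z₀) = 4.7 × 5.0549/3.1649 = 7.5068 m/s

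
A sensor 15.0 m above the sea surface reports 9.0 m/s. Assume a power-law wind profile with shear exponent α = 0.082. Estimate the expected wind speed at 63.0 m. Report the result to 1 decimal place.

10.1 m/s

Power-law profile: V₂ = V₁ · (z₂/z₁)^α
V₂ = 9.0 × (63.0/15.0)^0.082 = 9.0 × (4.2000)^0.082
    = 9.0 × 1.1249 = 10.1239 m/s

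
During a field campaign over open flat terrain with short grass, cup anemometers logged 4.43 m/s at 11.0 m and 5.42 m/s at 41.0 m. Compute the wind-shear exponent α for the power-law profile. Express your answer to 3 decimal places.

α ≈ 0.153

Power law: V₂/V₁ = (z₂/z₁)^α ⇒ α = ln(V₂/V₁) / ln(z₂/z₁)
α = ln(5.42/4.43) / ln(41.0/11.0) = ln(1.2235) / ln(3.7273)
  = 0.20170 / 1.31568 = 0.15330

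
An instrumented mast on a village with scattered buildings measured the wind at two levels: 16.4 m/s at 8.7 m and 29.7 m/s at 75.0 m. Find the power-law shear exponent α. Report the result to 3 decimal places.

α ≈ 0.276

Power law: V₂/V₁ = (z₂/z₁)^α ⇒ α = ln(V₂/V₁) / ln(z₂/z₁)
α = ln(29.7/16.4) / ln(75.0/8.7) = ln(1.8110) / ln(8.6207)
  = 0.59387 / 2.15417 = 0.27568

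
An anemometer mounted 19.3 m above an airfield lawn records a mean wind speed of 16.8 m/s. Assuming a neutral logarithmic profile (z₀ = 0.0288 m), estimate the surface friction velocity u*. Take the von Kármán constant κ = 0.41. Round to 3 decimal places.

u* ≈ 1.058 m/s

Log law: V(z) = (u*/κ) · ln(z/z₀) ⇒ u* = κ · V / ln(z/z₀)
u* = 0.41 × 16.8 / ln(19.3/0.0288) = 0.41 × 16.8 / 6.5075
   = 6.8880 / 6.5075 = 1.0585 m/s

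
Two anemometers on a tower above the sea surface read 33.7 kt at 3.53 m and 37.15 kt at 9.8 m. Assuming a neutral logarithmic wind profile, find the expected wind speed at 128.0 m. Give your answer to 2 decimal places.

Log law: V ∝ ln(z/z₀). From the pair, with r = V₁/V₂ = 0.90713,
ln z₀ = (ln z₁ − r·ln z₂)/(1 − r) = (1.2613 − 0.90713×2.2824)/0.09287 = -8.7128 → z₀ = 0.0001645 m
V₃ = V₁ · ln(z₃/z₀)/ln(z₁/z₀) = 33.7 × 13.5648/9.9741 = 45.8322 kt

45.83 kt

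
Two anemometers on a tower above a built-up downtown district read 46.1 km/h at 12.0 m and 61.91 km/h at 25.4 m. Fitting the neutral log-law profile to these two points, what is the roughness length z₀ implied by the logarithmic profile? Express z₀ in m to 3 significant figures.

Log law: V(z) ∝ ln(z/z₀). With r = V₁/V₂ = 46.1/61.91 = 0.74463,
r · ln(z₂/z₀) = ln(z₁/z₀) ⇒ ln z₀ = (ln z₁ − r·ln z₂)/(1 − r)
ln z₀ = (2.48491 − 0.74463×3.23475) / 0.25537 = 0.2985
z₀ = exp(0.2985) = 1.348 m

z₀ ≈ 1.35 m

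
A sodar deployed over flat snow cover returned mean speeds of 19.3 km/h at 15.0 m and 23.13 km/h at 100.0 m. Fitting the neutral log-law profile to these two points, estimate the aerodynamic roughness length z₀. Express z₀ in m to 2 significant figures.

Log law: V(z) ∝ ln(z/z₀). With r = V₁/V₂ = 19.3/23.13 = 0.83441,
r · ln(z₂/z₀) = ln(z₁/z₀) ⇒ ln z₀ = (ln z₁ − r·ln z₂)/(1 − r)
ln z₀ = (2.70805 − 0.83441×4.60517) / 0.16559 = -6.8518
z₀ = exp(-6.8518) = 0.001057 m

z₀ ≈ 0.0011 m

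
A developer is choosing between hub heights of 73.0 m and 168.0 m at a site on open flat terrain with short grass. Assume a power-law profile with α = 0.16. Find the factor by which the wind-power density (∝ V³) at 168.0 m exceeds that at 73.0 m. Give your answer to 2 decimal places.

Speed ratio: V_B/V_A = (z_B/z_A)^α = (168.0/73.0)^0.16 = (2.3014)^0.16 = 1.14266
Power-density ratio: P_B/P_A = (V_B/V_A)³ = (1.14266)³ = 1.49195

1.49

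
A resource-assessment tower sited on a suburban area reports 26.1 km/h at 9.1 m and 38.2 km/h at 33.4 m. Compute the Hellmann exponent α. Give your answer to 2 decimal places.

α ≈ 0.29

Power law: V₂/V₁ = (z₂/z₁)^α ⇒ α = ln(V₂/V₁) / ln(z₂/z₁)
α = ln(38.2/26.1) / ln(33.4/9.1) = ln(1.4636) / ln(3.6703)
  = 0.38090 / 1.30028 = 0.29294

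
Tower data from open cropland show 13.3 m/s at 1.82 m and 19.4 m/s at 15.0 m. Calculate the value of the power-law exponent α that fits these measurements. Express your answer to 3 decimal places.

Power law: V₂/V₁ = (z₂/z₁)^α ⇒ α = ln(V₂/V₁) / ln(z₂/z₁)
α = ln(19.4/13.3) / ln(15.0/1.82) = ln(1.4586) / ln(8.2418)
  = 0.37751 / 2.10921 = 0.17898

α ≈ 0.179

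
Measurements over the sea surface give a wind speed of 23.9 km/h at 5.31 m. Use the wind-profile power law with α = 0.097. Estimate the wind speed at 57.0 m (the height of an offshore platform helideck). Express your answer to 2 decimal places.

30.09 km/h

Power-law profile: V₂ = V₁ · (z₂/z₁)^α
V₂ = 23.9 × (57.0/5.31)^0.097 = 23.9 × (10.7345)^0.097
    = 23.9 × 1.2589 = 30.0873 km/h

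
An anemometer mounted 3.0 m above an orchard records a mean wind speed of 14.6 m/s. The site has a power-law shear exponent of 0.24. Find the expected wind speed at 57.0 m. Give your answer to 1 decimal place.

Power-law profile: V₂ = V₁ · (z₂/z₁)^α
V₂ = 14.6 × (57.0/3.0)^0.24 = 14.6 × (19.0000)^0.24
    = 14.6 × 2.0272 = 29.5974 m/s

29.6 m/s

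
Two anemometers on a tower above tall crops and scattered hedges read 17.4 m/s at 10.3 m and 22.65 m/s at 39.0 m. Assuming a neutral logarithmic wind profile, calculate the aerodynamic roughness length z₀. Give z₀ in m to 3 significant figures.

Log law: V(z) ∝ ln(z/z₀). With r = V₁/V₂ = 17.4/22.65 = 0.76821,
r · ln(z₂/z₀) = ln(z₁/z₀) ⇒ ln z₀ = (ln z₁ − r·ln z₂)/(1 − r)
ln z₀ = (2.33214 − 0.76821×3.66356) / 0.23179 = -2.0806
z₀ = exp(-2.0806) = 0.1249 m

z₀ ≈ 0.125 m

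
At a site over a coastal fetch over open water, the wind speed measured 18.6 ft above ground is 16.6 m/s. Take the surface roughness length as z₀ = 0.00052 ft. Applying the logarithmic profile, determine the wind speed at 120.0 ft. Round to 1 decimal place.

19.6 m/s

Log law: V(z) ∝ ln(z/z₀), so V₂/V₁ = ln(z₂/z₀) / ln(z₁/z₀).
ln(120.0/0.00052) = 12.3492, ln(18.6/0.00052) = 10.4848
V₂ = 16.6 × 12.3492/10.4848 = 16.6 × 1.1778 = 19.5517 m/s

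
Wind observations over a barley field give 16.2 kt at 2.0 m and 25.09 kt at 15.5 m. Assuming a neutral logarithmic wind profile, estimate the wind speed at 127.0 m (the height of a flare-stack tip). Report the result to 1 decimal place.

Log law: V ∝ ln(z/z₀). From the pair, with r = V₁/V₂ = 0.64568,
ln z₀ = (ln z₁ − r·ln z₂)/(1 − r) = (0.6931 − 0.64568×2.7408)/0.35432 = -3.0383 → z₀ = 0.04792 m
V₃ = V₁ · ln(z₃/z₀)/ln(z₁/z₀) = 16.2 × 7.8825/3.7315 = 34.2216 kt

34.2 kt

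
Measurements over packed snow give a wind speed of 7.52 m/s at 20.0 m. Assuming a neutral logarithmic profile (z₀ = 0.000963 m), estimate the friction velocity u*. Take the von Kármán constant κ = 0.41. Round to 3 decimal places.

Log law: V(z) = (u*/κ) · ln(z/z₀) ⇒ u* = κ · V / ln(z/z₀)
u* = 0.41 × 7.52 / ln(20.0/0.000963) = 0.41 × 7.52 / 9.9412
   = 3.0832 / 9.9412 = 0.3101 m/s

u* ≈ 0.310 m/s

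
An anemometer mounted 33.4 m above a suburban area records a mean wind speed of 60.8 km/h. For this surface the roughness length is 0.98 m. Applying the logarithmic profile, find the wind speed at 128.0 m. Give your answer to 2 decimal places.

83.95 km/h

Log law: V(z) ∝ ln(z/z₀), so V₂/V₁ = ln(z₂/z₀) / ln(z₁/z₀).
ln(128.0/0.98) = 4.8722, ln(33.4/0.98) = 3.5288
V₂ = 60.8 × 4.8722/3.5288 = 60.8 × 1.3807 = 83.9479 km/h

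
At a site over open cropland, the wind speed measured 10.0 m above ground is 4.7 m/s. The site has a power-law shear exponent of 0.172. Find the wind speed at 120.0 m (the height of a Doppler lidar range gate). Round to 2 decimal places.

Power-law profile: V₂ = V₁ · (z₂/z₁)^α
V₂ = 4.7 × (120.0/10.0)^0.172 = 4.7 × (12.0000)^0.172
    = 4.7 × 1.5333 = 7.2064 m/s

7.21 m/s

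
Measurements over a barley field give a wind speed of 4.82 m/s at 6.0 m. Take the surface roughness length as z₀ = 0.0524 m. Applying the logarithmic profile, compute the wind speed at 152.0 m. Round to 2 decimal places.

8.11 m/s

Log law: V(z) ∝ ln(z/z₀), so V₂/V₁ = ln(z₂/z₀) / ln(z₁/z₀).
ln(152.0/0.0524) = 7.9727, ln(6.0/0.0524) = 4.7406
V₂ = 4.82 × 7.9727/4.7406 = 4.82 × 1.6818 = 8.1062 m/s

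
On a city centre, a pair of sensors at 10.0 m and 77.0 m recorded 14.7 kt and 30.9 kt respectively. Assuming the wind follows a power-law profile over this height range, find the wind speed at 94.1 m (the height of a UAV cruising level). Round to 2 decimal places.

First find α: α = ln(V₂/V₁)/ln(z₂/z₁) = ln(30.9/14.7)/ln(77.0/10.0) = 0.74291/2.04122 = 0.3640
Extrapolate from 77.0 m to 94.1 m: V₃ = 30.9 × (94.1/77.0)^0.3640 = 30.9 × 1.0757 = 33.2398 kt

33.24 kt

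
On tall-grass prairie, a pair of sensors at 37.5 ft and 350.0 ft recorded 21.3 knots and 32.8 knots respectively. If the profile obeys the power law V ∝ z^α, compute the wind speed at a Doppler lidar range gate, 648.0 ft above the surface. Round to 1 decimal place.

First find α: α = ln(V₂/V₁)/ln(z₂/z₁) = ln(32.8/21.3)/ln(350.0/37.5) = 0.43172/2.23359 = 0.1933
Extrapolate from 350.0 ft to 648.0 ft: V₃ = 32.8 × (648.0/350.0)^0.1933 = 32.8 × 1.1264 = 36.9470 knots

36.9 knots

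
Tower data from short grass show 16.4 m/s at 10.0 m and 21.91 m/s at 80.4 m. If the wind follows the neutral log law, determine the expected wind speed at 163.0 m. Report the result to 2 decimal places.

Log law: V ∝ ln(z/z₀). From the pair, with r = V₁/V₂ = 0.74852,
ln z₀ = (ln z₁ − r·ln z₂)/(1 − r) = (2.3026 − 0.74852×4.3870)/0.25148 = -3.9015 → z₀ = 0.02021 m
V₃ = V₁ · ln(z₃/z₀)/ln(z₁/z₀) = 16.4 × 8.9953/6.2041 = 23.7782 m/s

23.78 m/s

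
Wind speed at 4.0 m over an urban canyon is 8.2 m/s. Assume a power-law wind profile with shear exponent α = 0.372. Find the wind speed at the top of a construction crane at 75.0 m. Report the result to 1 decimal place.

Power-law profile: V₂ = V₁ · (z₂/z₁)^α
V₂ = 8.2 × (75.0/4.0)^0.372 = 8.2 × (18.7500)^0.372
    = 8.2 × 2.9755 = 24.3989 m/s

24.4 m/s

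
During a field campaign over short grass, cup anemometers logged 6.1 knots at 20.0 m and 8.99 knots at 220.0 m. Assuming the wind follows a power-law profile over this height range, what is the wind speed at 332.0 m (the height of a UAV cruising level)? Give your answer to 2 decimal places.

9.61 knots

First find α: α = ln(V₂/V₁)/ln(z₂/z₁) = ln(8.99/6.1)/ln(220.0/20.0) = 0.38782/2.39790 = 0.1617
Extrapolate from 220.0 m to 332.0 m: V₃ = 8.99 × (332.0/220.0)^0.1617 = 8.99 × 1.0688 = 9.6087 knots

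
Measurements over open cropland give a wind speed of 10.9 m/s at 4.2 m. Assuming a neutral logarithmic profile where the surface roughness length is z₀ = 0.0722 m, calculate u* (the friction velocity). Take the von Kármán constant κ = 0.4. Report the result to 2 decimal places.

Log law: V(z) = (u*/κ) · ln(z/z₀) ⇒ u* = κ · V / ln(z/z₀)
u* = 0.4 × 10.9 / ln(4.2/0.0722) = 0.4 × 10.9 / 4.0634
   = 4.3600 / 4.0634 = 1.0730 m/s

u* ≈ 1.07 m/s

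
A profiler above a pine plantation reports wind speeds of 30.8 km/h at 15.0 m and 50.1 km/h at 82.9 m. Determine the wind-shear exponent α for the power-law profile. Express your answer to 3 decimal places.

Power law: V₂/V₁ = (z₂/z₁)^α ⇒ α = ln(V₂/V₁) / ln(z₂/z₁)
α = ln(50.1/30.8) / ln(82.9/15.0) = ln(1.6266) / ln(5.5267)
  = 0.48651 / 1.70958 = 0.28458

α ≈ 0.285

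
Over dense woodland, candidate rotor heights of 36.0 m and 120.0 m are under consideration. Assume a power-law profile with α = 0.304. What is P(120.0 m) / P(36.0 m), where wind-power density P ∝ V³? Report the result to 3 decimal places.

Speed ratio: V_B/V_A = (z_B/z_A)^α = (120.0/36.0)^0.304 = (3.3333)^0.304 = 1.44197
Power-density ratio: P_B/P_A = (V_B/V_A)³ = (1.44197)³ = 2.99823

2.998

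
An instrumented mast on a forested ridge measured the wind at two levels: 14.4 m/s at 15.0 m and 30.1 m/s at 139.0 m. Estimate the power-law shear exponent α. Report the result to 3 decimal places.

α ≈ 0.331

Power law: V₂/V₁ = (z₂/z₁)^α ⇒ α = ln(V₂/V₁) / ln(z₂/z₁)
α = ln(30.1/14.4) / ln(139.0/15.0) = ln(2.0903) / ln(9.2667)
  = 0.73730 / 2.22642 = 0.33116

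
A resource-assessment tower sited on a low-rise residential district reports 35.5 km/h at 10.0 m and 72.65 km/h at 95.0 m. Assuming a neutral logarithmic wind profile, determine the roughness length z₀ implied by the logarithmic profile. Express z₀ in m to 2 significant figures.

Log law: V(z) ∝ ln(z/z₀). With r = V₁/V₂ = 35.5/72.65 = 0.48864,
r · ln(z₂/z₀) = ln(z₁/z₀) ⇒ ln z₀ = (ln z₁ − r·ln z₂)/(1 − r)
ln z₀ = (2.30259 − 0.48864×4.55388) / 0.51136 = 0.1513
z₀ = exp(0.1513) = 1.163 m

z₀ ≈ 1.2 m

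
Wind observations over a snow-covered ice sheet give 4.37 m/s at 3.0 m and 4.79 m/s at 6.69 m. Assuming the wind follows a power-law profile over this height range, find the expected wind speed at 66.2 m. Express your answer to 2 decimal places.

First find α: α = ln(V₂/V₁)/ln(z₂/z₁) = ln(4.79/4.37)/ln(6.69/3.0) = 0.09177/0.80200 = 0.1144
Extrapolate from 6.69 m to 66.2 m: V₃ = 4.79 × (66.2/6.69)^0.1144 = 4.79 × 1.2999 = 6.2264 m/s

6.23 m/s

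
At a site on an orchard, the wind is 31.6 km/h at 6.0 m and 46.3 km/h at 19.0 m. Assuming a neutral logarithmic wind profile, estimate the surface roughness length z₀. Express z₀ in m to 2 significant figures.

z₀ ≈ 0.50 m

Log law: V(z) ∝ ln(z/z₀). With r = V₁/V₂ = 31.6/46.3 = 0.68251,
r · ln(z₂/z₀) = ln(z₁/z₀) ⇒ ln z₀ = (ln z₁ − r·ln z₂)/(1 − r)
ln z₀ = (1.79176 − 0.68251×2.94444) / 0.31749 = -0.6861
z₀ = exp(-0.6861) = 0.5035 m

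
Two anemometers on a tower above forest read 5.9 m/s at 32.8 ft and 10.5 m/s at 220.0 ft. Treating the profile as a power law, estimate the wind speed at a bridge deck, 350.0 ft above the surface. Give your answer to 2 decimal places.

12.09 m/s

First find α: α = ln(V₂/V₁)/ln(z₂/z₁) = ln(10.5/5.9)/ln(220.0/32.8) = 0.57642/1.90320 = 0.3029
Extrapolate from 220.0 ft to 350.0 ft: V₃ = 10.5 × (350.0/220.0)^0.3029 = 10.5 × 1.1510 = 12.0854 m/s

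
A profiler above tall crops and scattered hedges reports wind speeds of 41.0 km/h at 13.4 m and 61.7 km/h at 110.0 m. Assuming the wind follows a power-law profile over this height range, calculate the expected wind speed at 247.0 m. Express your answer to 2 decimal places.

First find α: α = ln(V₂/V₁)/ln(z₂/z₁) = ln(61.7/41.0)/ln(110.0/13.4) = 0.40871/2.10523 = 0.1941
Extrapolate from 110.0 m to 247.0 m: V₃ = 61.7 × (247.0/110.0)^0.1941 = 61.7 × 1.1700 = 72.1918 km/h

72.19 km/h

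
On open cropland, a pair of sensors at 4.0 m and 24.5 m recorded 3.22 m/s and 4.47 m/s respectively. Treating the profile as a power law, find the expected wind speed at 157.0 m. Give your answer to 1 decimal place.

First find α: α = ln(V₂/V₁)/ln(z₂/z₁) = ln(4.47/3.22)/ln(24.5/4.0) = 0.32801/1.81238 = 0.1810
Extrapolate from 24.5 m to 157.0 m: V₃ = 4.47 × (157.0/24.5)^0.1810 = 4.47 × 1.3996 = 6.2562 m/s

6.3 m/s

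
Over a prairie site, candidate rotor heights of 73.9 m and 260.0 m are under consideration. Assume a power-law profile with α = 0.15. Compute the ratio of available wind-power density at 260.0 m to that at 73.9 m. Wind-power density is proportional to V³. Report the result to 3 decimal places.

1.761

Speed ratio: V_B/V_A = (z_B/z_A)^α = (260.0/73.9)^0.15 = (3.5183)^0.15 = 1.20767
Power-density ratio: P_B/P_A = (V_B/V_A)³ = (1.20767)³ = 1.76136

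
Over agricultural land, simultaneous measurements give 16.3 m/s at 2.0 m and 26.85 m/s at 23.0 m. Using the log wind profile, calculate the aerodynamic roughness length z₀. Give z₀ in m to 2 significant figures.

Log law: V(z) ∝ ln(z/z₀). With r = V₁/V₂ = 16.3/26.85 = 0.60708,
r · ln(z₂/z₀) = ln(z₁/z₀) ⇒ ln z₀ = (ln z₁ − r·ln z₂)/(1 − r)
ln z₀ = (0.69315 − 0.60708×3.13549) / 0.39292 = -3.0803
z₀ = exp(-3.0803) = 0.04594 m

z₀ ≈ 0.046 m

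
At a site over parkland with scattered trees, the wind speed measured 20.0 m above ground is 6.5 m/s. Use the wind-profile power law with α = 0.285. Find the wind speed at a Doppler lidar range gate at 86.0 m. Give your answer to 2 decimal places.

Power-law profile: V₂ = V₁ · (z₂/z₁)^α
V₂ = 6.5 × (86.0/20.0)^0.285 = 6.5 × (4.3000)^0.285
    = 6.5 × 1.5154 = 9.8504 m/s

9.85 m/s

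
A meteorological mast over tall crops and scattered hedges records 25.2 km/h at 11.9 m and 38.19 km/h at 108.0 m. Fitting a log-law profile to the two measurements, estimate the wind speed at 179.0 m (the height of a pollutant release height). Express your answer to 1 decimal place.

41.2 km/h

Log law: V ∝ ln(z/z₀). From the pair, with r = V₁/V₂ = 0.65986,
ln z₀ = (ln z₁ − r·ln z₂)/(1 − r) = (2.4765 − 0.65986×4.6821)/0.34014 = -1.8022 → z₀ = 0.1649 m
V₃ = V₁ · ln(z₃/z₀)/ln(z₁/z₀) = 25.2 × 6.9896/4.2787 = 41.1657 km/h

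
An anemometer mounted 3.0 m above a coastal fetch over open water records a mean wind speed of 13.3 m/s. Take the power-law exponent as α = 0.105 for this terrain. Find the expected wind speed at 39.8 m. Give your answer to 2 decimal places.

Power-law profile: V₂ = V₁ · (z₂/z₁)^α
V₂ = 13.3 × (39.8/3.0)^0.105 = 13.3 × (13.2667)^0.105
    = 13.3 × 1.3119 = 17.4478 m/s

17.45 m/s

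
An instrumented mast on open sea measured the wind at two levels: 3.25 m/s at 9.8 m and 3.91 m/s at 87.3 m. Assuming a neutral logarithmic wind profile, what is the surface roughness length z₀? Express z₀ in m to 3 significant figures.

z₀ ≈ 0.000206 m

Log law: V(z) ∝ ln(z/z₀). With r = V₁/V₂ = 3.25/3.91 = 0.83120,
r · ln(z₂/z₀) = ln(z₁/z₀) ⇒ ln z₀ = (ln z₁ − r·ln z₂)/(1 − r)
ln z₀ = (2.28238 − 0.83120×4.46935) / 0.16880 = -8.4868
z₀ = exp(-8.4868) = 0.0002062 m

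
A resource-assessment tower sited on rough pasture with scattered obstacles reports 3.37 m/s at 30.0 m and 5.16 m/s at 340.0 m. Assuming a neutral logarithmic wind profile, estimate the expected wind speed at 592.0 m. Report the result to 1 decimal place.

Log law: V ∝ ln(z/z₀). From the pair, with r = V₁/V₂ = 0.65310,
ln z₀ = (ln z₁ − r·ln z₂)/(1 − r) = (3.4012 − 0.65310×5.8289)/0.34690 = -1.1695 → z₀ = 0.3105 m
V₃ = V₁ · ln(z₃/z₀)/ln(z₁/z₀) = 3.37 × 7.5530/4.5707 = 5.5689 m/s

5.6 m/s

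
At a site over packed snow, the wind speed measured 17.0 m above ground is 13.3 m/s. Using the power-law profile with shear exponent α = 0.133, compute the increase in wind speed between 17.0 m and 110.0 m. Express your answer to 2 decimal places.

Power law: V₂ = V₁ · (z₂/z₁)^α = 13.3 × (6.4706)^0.133 = 17.0493 m/s
ΔV = 17.0493 − 13.3 = 3.7493 m/s

3.75 m/s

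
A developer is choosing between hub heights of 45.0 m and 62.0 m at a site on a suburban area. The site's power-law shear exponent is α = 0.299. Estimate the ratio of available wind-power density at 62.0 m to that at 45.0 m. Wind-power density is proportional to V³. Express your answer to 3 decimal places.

Speed ratio: V_B/V_A = (z_B/z_A)^α = (62.0/45.0)^0.299 = (1.3778)^0.299 = 1.10056
Power-density ratio: P_B/P_A = (V_B/V_A)³ = (1.10056)³ = 1.33304

1.333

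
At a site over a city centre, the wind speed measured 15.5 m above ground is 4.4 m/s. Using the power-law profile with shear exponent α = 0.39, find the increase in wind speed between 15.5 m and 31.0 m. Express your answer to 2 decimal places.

1.37 m/s

Power law: V₂ = V₁ · (z₂/z₁)^α = 4.4 × (2.0000)^0.39 = 5.7657 m/s
ΔV = 5.7657 − 4.4 = 1.3657 m/s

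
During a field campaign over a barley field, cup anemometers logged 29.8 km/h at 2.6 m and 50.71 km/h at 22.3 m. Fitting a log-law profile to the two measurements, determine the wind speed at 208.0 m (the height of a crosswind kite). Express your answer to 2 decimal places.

72.44 km/h

Log law: V ∝ ln(z/z₀). From the pair, with r = V₁/V₂ = 0.58766,
ln z₀ = (ln z₁ − r·ln z₂)/(1 − r) = (0.9555 − 0.58766×3.1046)/0.41234 = -2.1073 → z₀ = 0.1216 m
V₃ = V₁ · ln(z₃/z₀)/ln(z₁/z₀) = 29.8 × 7.4448/3.0628 = 72.4361 km/h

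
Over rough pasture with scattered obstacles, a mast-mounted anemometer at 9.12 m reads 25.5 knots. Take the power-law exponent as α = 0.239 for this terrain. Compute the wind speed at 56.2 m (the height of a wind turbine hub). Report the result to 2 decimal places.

Power-law profile: V₂ = V₁ · (z₂/z₁)^α
V₂ = 25.5 × (56.2/9.12)^0.239 = 25.5 × (6.1623)^0.239
    = 25.5 × 1.5444 = 39.3811 knots

39.38 knots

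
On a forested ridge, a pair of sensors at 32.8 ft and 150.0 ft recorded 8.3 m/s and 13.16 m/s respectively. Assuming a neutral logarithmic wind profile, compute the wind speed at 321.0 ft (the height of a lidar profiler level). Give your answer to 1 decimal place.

15.6 m/s

Log law: V ∝ ln(z/z₀). From the pair, with r = V₁/V₂ = 0.63070,
ln z₀ = (ln z₁ − r·ln z₂)/(1 − r) = (3.4904 − 0.63070×5.0106)/0.36930 = 0.8942 → z₀ = 2.445 ft
V₃ = V₁ · ln(z₃/z₀)/ln(z₁/z₀) = 8.3 × 4.8773/2.5962 = 15.5922 m/s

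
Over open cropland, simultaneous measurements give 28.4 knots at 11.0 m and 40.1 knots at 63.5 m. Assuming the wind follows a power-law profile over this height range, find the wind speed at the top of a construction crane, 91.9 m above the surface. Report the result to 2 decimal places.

43.13 knots

First find α: α = ln(V₂/V₁)/ln(z₂/z₁) = ln(40.1/28.4)/ln(63.5/11.0) = 0.34499/1.75314 = 0.1968
Extrapolate from 63.5 m to 91.9 m: V₃ = 40.1 × (91.9/63.5)^0.1968 = 40.1 × 1.0755 = 43.1257 knots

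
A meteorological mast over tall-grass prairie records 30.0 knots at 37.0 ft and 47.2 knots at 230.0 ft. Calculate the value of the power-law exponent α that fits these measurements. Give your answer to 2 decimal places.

α ≈ 0.25

Power law: V₂/V₁ = (z₂/z₁)^α ⇒ α = ln(V₂/V₁) / ln(z₂/z₁)
α = ln(47.2/30.0) / ln(230.0/37.0) = ln(1.5733) / ln(6.2162)
  = 0.45320 / 1.82716 = 0.24803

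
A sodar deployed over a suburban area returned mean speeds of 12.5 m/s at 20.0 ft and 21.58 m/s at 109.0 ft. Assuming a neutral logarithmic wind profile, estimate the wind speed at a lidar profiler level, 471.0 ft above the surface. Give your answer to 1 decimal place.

Log law: V ∝ ln(z/z₀). From the pair, with r = V₁/V₂ = 0.57924,
ln z₀ = (ln z₁ − r·ln z₂)/(1 − r) = (2.9957 − 0.57924×4.6913)/0.42076 = 0.6615 → z₀ = 1.938 ft
V₃ = V₁ · ln(z₃/z₀)/ln(z₁/z₀) = 12.5 × 5.4934/2.3343 = 29.4171 m/s

29.4 m/s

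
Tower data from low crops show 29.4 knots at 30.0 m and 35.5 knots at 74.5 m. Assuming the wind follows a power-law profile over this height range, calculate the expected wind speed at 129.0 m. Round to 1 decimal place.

39.8 knots

First find α: α = ln(V₂/V₁)/ln(z₂/z₁) = ln(35.5/29.4)/ln(74.5/30.0) = 0.18854/0.90960 = 0.2073
Extrapolate from 74.5 m to 129.0 m: V₃ = 35.5 × (129.0/74.5)^0.2073 = 35.5 × 1.1205 = 39.7786 knots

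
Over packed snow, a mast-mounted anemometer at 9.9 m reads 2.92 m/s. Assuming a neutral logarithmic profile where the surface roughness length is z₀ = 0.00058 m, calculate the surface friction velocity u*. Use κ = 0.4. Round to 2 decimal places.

Log law: V(z) = (u*/κ) · ln(z/z₀) ⇒ u* = κ · V / ln(z/z₀)
u* = 0.4 × 2.92 / ln(9.9/0.00058) = 0.4 × 2.92 / 9.7450
   = 1.1680 / 9.7450 = 0.1199 m/s

u* ≈ 0.12 m/s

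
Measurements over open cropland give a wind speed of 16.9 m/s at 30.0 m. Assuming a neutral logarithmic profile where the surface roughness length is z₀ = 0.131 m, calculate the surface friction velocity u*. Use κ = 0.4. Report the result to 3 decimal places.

u* ≈ 1.244 m/s

Log law: V(z) = (u*/κ) · ln(z/z₀) ⇒ u* = κ · V / ln(z/z₀)
u* = 0.4 × 16.9 / ln(30.0/0.131) = 0.4 × 16.9 / 5.4338
   = 6.7600 / 5.4338 = 1.2441 m/s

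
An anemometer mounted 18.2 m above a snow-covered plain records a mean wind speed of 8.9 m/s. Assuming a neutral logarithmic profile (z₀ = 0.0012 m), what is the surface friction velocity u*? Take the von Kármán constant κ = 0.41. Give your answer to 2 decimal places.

u* ≈ 0.38 m/s

Log law: V(z) = (u*/κ) · ln(z/z₀) ⇒ u* = κ · V / ln(z/z₀)
u* = 0.41 × 8.9 / ln(18.2/0.0012) = 0.41 × 8.9 / 9.6269
   = 3.6490 / 9.6269 = 0.3790 m/s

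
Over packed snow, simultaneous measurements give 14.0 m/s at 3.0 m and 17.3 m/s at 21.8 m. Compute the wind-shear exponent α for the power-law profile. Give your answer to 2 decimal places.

Power law: V₂/V₁ = (z₂/z₁)^α ⇒ α = ln(V₂/V₁) / ln(z₂/z₁)
α = ln(17.3/14.0) / ln(21.8/3.0) = ln(1.2357) / ln(7.2667)
  = 0.21165 / 1.98330 = 0.10672

α ≈ 0.11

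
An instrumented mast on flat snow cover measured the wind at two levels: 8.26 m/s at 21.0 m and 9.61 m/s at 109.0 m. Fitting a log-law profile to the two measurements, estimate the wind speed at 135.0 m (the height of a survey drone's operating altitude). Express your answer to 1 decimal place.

9.8 m/s

Log law: V ∝ ln(z/z₀). From the pair, with r = V₁/V₂ = 0.85952,
ln z₀ = (ln z₁ − r·ln z₂)/(1 − r) = (3.0445 − 0.85952×4.6913)/0.14048 = -7.0316 → z₀ = 0.0008835 m
V₃ = V₁ · ln(z₃/z₀)/ln(z₁/z₀) = 8.26 × 11.9369/10.0761 = 9.7854 m/s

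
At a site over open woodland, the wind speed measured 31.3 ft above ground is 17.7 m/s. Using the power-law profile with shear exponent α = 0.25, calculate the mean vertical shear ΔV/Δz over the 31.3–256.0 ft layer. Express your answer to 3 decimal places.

Power law: V₂ = V₁ · (z₂/z₁)^α = 17.7 × (8.1789)^0.25 = 29.9328 m/s
ΔV/Δz = (29.9328 − 17.7)/(256.0 − 31.3) = 12.2328/224.7000 = 0.05444 m/s/ft

0.054 m/s/ft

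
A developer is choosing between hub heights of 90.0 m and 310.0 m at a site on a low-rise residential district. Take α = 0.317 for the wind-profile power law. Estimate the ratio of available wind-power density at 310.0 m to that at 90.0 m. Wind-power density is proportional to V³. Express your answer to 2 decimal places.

3.24

Speed ratio: V_B/V_A = (z_B/z_A)^α = (310.0/90.0)^0.317 = (3.4444)^0.317 = 1.48002
Power-density ratio: P_B/P_A = (V_B/V_A)³ = (1.48002)³ = 3.24191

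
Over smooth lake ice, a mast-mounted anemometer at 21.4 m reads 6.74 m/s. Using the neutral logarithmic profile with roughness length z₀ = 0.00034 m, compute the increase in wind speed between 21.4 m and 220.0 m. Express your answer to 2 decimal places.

1.42 m/s

Log law: V₂ = V₁ · ln(z₂/z₀)/ln(z₁/z₀) = 6.74 × 13.3802/11.0500 = 8.1613 m/s
ΔV = 8.1613 − 6.74 = 1.4213 m/s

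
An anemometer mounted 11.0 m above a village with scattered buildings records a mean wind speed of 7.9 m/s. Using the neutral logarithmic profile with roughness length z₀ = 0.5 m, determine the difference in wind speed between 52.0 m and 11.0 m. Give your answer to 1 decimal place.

4.0 m/s

Log law: V₂ = V₁ · ln(z₂/z₀)/ln(z₁/z₀) = 7.9 × 4.6444/3.0910 = 11.8700 m/s
ΔV = 11.8700 − 7.9 = 3.9700 m/s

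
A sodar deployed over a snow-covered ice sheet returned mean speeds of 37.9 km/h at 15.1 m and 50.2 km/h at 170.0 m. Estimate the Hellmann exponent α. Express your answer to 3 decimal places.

Power law: V₂/V₁ = (z₂/z₁)^α ⇒ α = ln(V₂/V₁) / ln(z₂/z₁)
α = ln(50.2/37.9) / ln(170.0/15.1) = ln(1.3245) / ln(11.2583)
  = 0.28106 / 2.42110 = 0.11609

α ≈ 0.116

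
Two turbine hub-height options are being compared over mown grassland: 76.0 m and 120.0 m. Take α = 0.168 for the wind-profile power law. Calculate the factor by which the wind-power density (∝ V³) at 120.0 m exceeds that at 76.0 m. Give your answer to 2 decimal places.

1.26

Speed ratio: V_B/V_A = (z_B/z_A)^α = (120.0/76.0)^0.168 = (1.5789)^0.168 = 1.07976
Power-density ratio: P_B/P_A = (V_B/V_A)³ = (1.07976)³ = 1.25886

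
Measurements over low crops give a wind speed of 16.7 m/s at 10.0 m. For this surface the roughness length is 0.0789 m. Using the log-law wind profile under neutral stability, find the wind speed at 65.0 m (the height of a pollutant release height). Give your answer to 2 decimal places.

Log law: V(z) ∝ ln(z/z₀), so V₂/V₁ = ln(z₂/z₀) / ln(z₁/z₀).
ln(65.0/0.0789) = 6.7140, ln(10.0/0.0789) = 4.8422
V₂ = 16.7 × 6.7140/4.8422 = 16.7 × 1.3866 = 23.1556 m/s

23.16 m/s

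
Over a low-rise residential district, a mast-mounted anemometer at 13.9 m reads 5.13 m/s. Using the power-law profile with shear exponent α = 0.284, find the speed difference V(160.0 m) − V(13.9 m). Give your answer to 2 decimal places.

Power law: V₂ = V₁ · (z₂/z₁)^α = 5.13 × (11.5108)^0.284 = 10.2677 m/s
ΔV = 10.2677 − 5.13 = 5.1377 m/s

5.14 m/s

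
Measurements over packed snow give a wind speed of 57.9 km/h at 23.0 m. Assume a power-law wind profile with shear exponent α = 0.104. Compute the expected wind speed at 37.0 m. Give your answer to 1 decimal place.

Power-law profile: V₂ = V₁ · (z₂/z₁)^α
V₂ = 57.9 × (37.0/23.0)^0.104 = 57.9 × (1.6087)^0.104
    = 57.9 × 1.0507 = 60.8348 km/h

60.8 km/h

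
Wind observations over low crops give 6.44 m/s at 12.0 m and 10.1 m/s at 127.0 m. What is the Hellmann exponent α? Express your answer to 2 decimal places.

α ≈ 0.19

Power law: V₂/V₁ = (z₂/z₁)^α ⇒ α = ln(V₂/V₁) / ln(z₂/z₁)
α = ln(10.1/6.44) / ln(127.0/12.0) = ln(1.5683) / ln(10.5833)
  = 0.45001 / 2.35928 = 0.19074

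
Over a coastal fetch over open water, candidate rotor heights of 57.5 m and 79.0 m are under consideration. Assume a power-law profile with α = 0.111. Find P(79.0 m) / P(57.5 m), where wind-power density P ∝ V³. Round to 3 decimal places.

1.112

Speed ratio: V_B/V_A = (z_B/z_A)^α = (79.0/57.5)^0.111 = (1.3739)^0.111 = 1.03589
Power-density ratio: P_B/P_A = (V_B/V_A)³ = (1.03589)³ = 1.11158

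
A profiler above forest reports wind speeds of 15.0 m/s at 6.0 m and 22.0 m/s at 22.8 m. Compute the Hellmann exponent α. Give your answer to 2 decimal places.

Power law: V₂/V₁ = (z₂/z₁)^α ⇒ α = ln(V₂/V₁) / ln(z₂/z₁)
α = ln(22.0/15.0) / ln(22.8/6.0) = ln(1.4667) / ln(3.8000)
  = 0.38299 / 1.33500 = 0.28689

α ≈ 0.29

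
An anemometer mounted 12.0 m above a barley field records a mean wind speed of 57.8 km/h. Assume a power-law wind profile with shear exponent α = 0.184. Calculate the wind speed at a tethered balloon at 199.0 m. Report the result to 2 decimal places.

Power-law profile: V₂ = V₁ · (z₂/z₁)^α
V₂ = 57.8 × (199.0/12.0)^0.184 = 57.8 × (16.5833)^0.184
    = 57.8 × 1.6766 = 96.9053 km/h

96.91 km/h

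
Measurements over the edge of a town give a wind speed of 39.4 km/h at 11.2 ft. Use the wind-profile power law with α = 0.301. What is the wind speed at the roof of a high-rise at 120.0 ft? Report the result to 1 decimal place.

Power-law profile: V₂ = V₁ · (z₂/z₁)^α
V₂ = 39.4 × (120.0/11.2)^0.301 = 39.4 × (10.7143)^0.301
    = 39.4 × 2.0418 = 80.4480 km/h

80.4 km/h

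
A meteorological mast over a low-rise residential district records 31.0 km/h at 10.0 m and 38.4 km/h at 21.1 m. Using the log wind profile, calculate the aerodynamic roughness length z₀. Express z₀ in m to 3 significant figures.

Log law: V(z) ∝ ln(z/z₀). With r = V₁/V₂ = 31.0/38.4 = 0.80729,
r · ln(z₂/z₀) = ln(z₁/z₀) ⇒ ln z₀ = (ln z₁ − r·ln z₂)/(1 − r)
ln z₀ = (2.30259 − 0.80729×3.04927) / 0.19271 = -0.8254
z₀ = exp(-0.8254) = 0.4380 m

z₀ ≈ 0.438 m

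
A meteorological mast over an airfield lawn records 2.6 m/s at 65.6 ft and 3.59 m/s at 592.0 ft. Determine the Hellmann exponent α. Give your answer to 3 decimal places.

α ≈ 0.147

Power law: V₂/V₁ = (z₂/z₁)^α ⇒ α = ln(V₂/V₁) / ln(z₂/z₁)
α = ln(3.59/2.6) / ln(592.0/65.6) = ln(1.3808) / ln(9.0244)
  = 0.32264 / 2.19993 = 0.14666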